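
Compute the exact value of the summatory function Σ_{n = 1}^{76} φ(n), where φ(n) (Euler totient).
Σ_{n ≤ 76} φ(n) = 1772

Compute φ(n) for each 1 ≤ n ≤ 76: φ(1) = 1, φ(2) = 1, φ(3) = 2, φ(4) = 2, φ(5) = 4, φ(6) = 2, φ(7) = 6, φ(8) = 4, φ(9) = 6, φ(10) = 4, φ(11) = 10, φ(12) = 4, φ(13) = 12, φ(14) = 6, φ(15) = 8, φ(16) = 8, φ(17) = 16, φ(18) = 6, φ(19) = 18, φ(20) = 8, φ(21) = 12, φ(22) = 10, φ(23) = 22, φ(24) = 8, φ(25) = 20, φ(26) = 12, φ(27) = 18, φ(28) = 12, φ(29) = 28, φ(30) = 8, φ(31) = 30, φ(32) = 16, φ(33) = 20, φ(34) = 16, φ(35) = 24, φ(36) = 12, φ(37) = 36, φ(38) = 18, φ(39) = 24, φ(40) = 16, φ(41) = 40, φ(42) = 12, φ(43) = 42, φ(44) = 20, φ(45) = 24, φ(46) = 22, φ(47) = 46, φ(48) = 16, φ(49) = 42, φ(50) = 20, φ(51) = 32, φ(52) = 24, φ(53) = 52, φ(54) = 18, φ(55) = 40, φ(56) = 24, φ(57) = 36, φ(58) = 28, φ(59) = 58, φ(60) = 16, φ(61) = 60, φ(62) = 30, φ(63) = 36, φ(64) = 32, φ(65) = 48, φ(66) = 20, φ(67) = 66, φ(68) = 32, φ(69) = 44, φ(70) = 24, φ(71) = 70, φ(72) = 24, φ(73) = 72, φ(74) = 36, φ(75) = 40, φ(76) = 36. Summing all 76 values: 1772. (Average order: Σ_{n ≤ x} φ(n) ~ (3/π²) x². For x = 76, (3/π²)·76² ≈ 1755.69.)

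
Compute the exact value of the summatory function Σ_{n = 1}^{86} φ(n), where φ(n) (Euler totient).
Σ_{n ≤ 86} φ(n) = 2272

Compute φ(n) for each 1 ≤ n ≤ 86: φ(1) = 1, φ(2) = 1, φ(3) = 2, φ(4) = 2, φ(5) = 4, φ(6) = 2, φ(7) = 6, φ(8) = 4, φ(9) = 6, φ(10) = 4, φ(11) = 10, φ(12) = 4, φ(13) = 12, φ(14) = 6, φ(15) = 8, φ(16) = 8, φ(17) = 16, φ(18) = 6, φ(19) = 18, φ(20) = 8, φ(21) = 12, φ(22) = 10, φ(23) = 22, φ(24) = 8, φ(25) = 20, φ(26) = 12, φ(27) = 18, φ(28) = 12, φ(29) = 28, φ(30) = 8, φ(31) = 30, φ(32) = 16, φ(33) = 20, φ(34) = 16, φ(35) = 24, φ(36) = 12, φ(37) = 36, φ(38) = 18, φ(39) = 24, φ(40) = 16, φ(41) = 40, φ(42) = 12, φ(43) = 42, φ(44) = 20, φ(45) = 24, φ(46) = 22, φ(47) = 46, φ(48) = 16, φ(49) = 42, φ(50) = 20, φ(51) = 32, φ(52) = 24, φ(53) = 52, φ(54) = 18, φ(55) = 40, φ(56) = 24, φ(57) = 36, φ(58) = 28, φ(59) = 58, φ(60) = 16, φ(61) = 60, φ(62) = 30, φ(63) = 36, φ(64) = 32, φ(65) = 48, φ(66) = 20, φ(67) = 66, φ(68) = 32, φ(69) = 44, φ(70) = 24, φ(71) = 70, φ(72) = 24, φ(73) = 72, φ(74) = 36, φ(75) = 40, φ(76) = 36, φ(77) = 60, φ(78) = 24, φ(79) = 78, φ(80) = 32, φ(81) = 54, φ(82) = 40, φ(83) = 82, φ(84) = 24, φ(85) = 64, φ(86) = 42. Summing all 86 values: 2272. (Average order: Σ_{n ≤ x} φ(n) ~ (3/π²) x². For x = 86, (3/π²)·86² ≈ 2248.11.)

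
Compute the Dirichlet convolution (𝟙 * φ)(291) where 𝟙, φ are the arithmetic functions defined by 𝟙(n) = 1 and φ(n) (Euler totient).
(𝟙 * φ)(291) = 291

Divisors of 291: [1, 3, 97, 291]. For each d | 291:
  d = 1: 𝟙(1) · φ(291/1) = 1 · 192 = 192
  d = 3: 𝟙(3) · φ(291/3) = 1 · 96 = 96
  d = 97: 𝟙(97) · φ(291/97) = 1 · 2 = 2
  d = 291: 𝟙(291) · φ(291/291) = 1 · 1 = 1
Summing: (𝟙 * φ)(291) = 192 + 96 + 2 + 1 = 291.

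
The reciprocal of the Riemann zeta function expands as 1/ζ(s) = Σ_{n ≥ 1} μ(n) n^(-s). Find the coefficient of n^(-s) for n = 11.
μ(11) = -1

Factor n = 11 = 11. μ(n) = 0 if any exponent ≥ 2 (not squarefree); otherwise μ(n) = (−1)^{ω(n)} where ω(n) is the number of distinct prime factors. Applying: μ(11) = -1.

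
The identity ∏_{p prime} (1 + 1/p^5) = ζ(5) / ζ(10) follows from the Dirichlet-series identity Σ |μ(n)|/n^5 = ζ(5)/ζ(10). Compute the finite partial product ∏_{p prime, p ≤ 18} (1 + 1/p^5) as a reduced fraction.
∏ = 45072610603883567072/43510716535257846875

The primes p ≤ 18 are [2, 3, 5, 7, 11, 13, 17]. For each, (1 + 1/p^5) = (p^5 + 1)/p^5. Multiplying these fractions over p ∈ [2, 3, 5, 7, 11, 13, 17] gives 45072610603883567072/43510716535257846875. (In the limit P → ∞ this tends to ζ(5)/ζ(10).)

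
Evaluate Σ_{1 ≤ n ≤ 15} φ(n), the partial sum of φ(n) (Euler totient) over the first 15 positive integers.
Σ_{n ≤ 15} φ(n) = 72

Compute φ(n) for each 1 ≤ n ≤ 15: φ(1) = 1, φ(2) = 1, φ(3) = 2, φ(4) = 2, φ(5) = 4, φ(6) = 2, φ(7) = 6, φ(8) = 4, φ(9) = 6, φ(10) = 4, φ(11) = 10, φ(12) = 4, φ(13) = 12, φ(14) = 6, φ(15) = 8. Summing all 15 values: 72. (Average order: Σ_{n ≤ x} φ(n) ~ (3/π²) x². For x = 15, (3/π²)·15² ≈ 68.39.)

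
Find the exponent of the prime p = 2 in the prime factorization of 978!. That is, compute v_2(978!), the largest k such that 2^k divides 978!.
v_2(978!) = 972

Legendre's formula: v_p(n!) = Σ_{k ≥ 1} ⌊n / p^k⌋. For p = 2, n = 978, the terms are:
  ⌊978/2^1⌋ = ⌊978/2⌋ = 489
  ⌊978/2^2⌋ = ⌊978/4⌋ = 244
  ⌊978/2^3⌋ = ⌊978/8⌋ = 122
  ⌊978/2^4⌋ = ⌊978/16⌋ = 61
  ⌊978/2^5⌋ = ⌊978/32⌋ = 30
  ⌊978/2^6⌋ = ⌊978/64⌋ = 15
  ⌊978/2^7⌋ = ⌊978/128⌋ = 7
  ⌊978/2^8⌋ = ⌊978/256⌋ = 3
  ⌊978/2^9⌋ = ⌊978/512⌋ = 1
(the next term ⌊978/2^10⌋ = 0, terminating the sum). Summing: v_2(978!) = 489 + 244 + 122 + 61 + 30 + 15 + 7 + 3 + 1 = 972.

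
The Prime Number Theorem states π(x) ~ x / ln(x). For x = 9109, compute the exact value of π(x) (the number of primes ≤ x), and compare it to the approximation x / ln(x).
π(9109) = 1130;  x/ln(x) ≈ 999.12;  relative error ≈ 11.58%.

Directly count primes up to 9109: π(9109) = 1130. The PNT approximation gives 9109/ln(9109) ≈ 9109/9.11702 ≈ 999.12. Relative error (π(x) − x/ln(x)) / π(x) ≈ 11.58%; the approximation is known to undercount slightly (Li(x) is a better estimate).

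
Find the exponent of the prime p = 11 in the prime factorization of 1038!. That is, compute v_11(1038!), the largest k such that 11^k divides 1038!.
v_11(1038!) = 102

Legendre's formula: v_p(n!) = Σ_{k ≥ 1} ⌊n / p^k⌋. For p = 11, n = 1038, the terms are:
  ⌊1038/11^1⌋ = ⌊1038/11⌋ = 94
  ⌊1038/11^2⌋ = ⌊1038/121⌋ = 8
(the next term ⌊1038/11^3⌋ = 0, terminating the sum). Summing: v_11(1038!) = 94 + 8 = 102.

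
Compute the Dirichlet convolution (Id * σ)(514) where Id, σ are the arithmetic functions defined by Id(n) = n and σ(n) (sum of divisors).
(Id * σ)(514) = 2575

Divisors of 514: [1, 2, 257, 514]. For each d | 514:
  d = 1: Id(1) · σ(514/1) = 1 · 774 = 774
  d = 2: Id(2) · σ(514/2) = 2 · 258 = 516
  d = 257: Id(257) · σ(514/257) = 257 · 3 = 771
  d = 514: Id(514) · σ(514/514) = 514 · 1 = 514
Summing: (Id * σ)(514) = 774 + 516 + 771 + 514 = 2575.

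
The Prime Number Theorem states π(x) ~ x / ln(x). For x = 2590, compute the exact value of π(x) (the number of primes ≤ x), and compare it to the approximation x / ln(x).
π(2590) = 376;  x/ln(x) ≈ 329.54;  relative error ≈ 12.36%.

Directly count primes up to 2590: π(2590) = 376. The PNT approximation gives 2590/ln(2590) ≈ 2590/7.85941 ≈ 329.54. Relative error (π(x) − x/ln(x)) / π(x) ≈ 12.36%; the approximation is known to undercount slightly (Li(x) is a better estimate).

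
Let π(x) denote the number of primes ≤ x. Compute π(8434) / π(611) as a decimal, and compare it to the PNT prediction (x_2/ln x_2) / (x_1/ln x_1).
π(8434)/π(611) = 1055/111 ≈ 9.5045;  PNT prediction ≈ 9.7955.

π(611) = 111 and π(8434) = 1055, so π(8434)/π(611) ≈ 9.5045. The PNT-predicted ratio is (8434/ln(8434)) / (611/ln(611)) ≈ 9.7955. The two agree to within a few percent, as expected.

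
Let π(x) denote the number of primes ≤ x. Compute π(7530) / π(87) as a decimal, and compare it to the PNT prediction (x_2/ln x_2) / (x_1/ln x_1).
π(7530)/π(87) = 954/23 ≈ 41.4783;  PNT prediction ≈ 43.3009.

π(87) = 23 and π(7530) = 954, so π(7530)/π(87) ≈ 41.4783. The PNT-predicted ratio is (7530/ln(7530)) / (87/ln(87)) ≈ 43.3009. The two agree to within a few percent, as expected.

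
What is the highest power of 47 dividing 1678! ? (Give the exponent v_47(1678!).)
v_47(1678!) = 35

Legendre's formula: v_p(n!) = Σ_{k ≥ 1} ⌊n / p^k⌋. For p = 47, n = 1678, the terms are:
  ⌊1678/47^1⌋ = ⌊1678/47⌋ = 35
(the next term ⌊1678/47^2⌋ = 0, terminating the sum). Summing: v_47(1678!) = 35 = 35.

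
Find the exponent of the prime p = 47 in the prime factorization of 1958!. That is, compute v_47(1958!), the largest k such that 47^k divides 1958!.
v_47(1958!) = 41

Legendre's formula: v_p(n!) = Σ_{k ≥ 1} ⌊n / p^k⌋. For p = 47, n = 1958, the terms are:
  ⌊1958/47^1⌋ = ⌊1958/47⌋ = 41
(the next term ⌊1958/47^2⌋ = 0, terminating the sum). Summing: v_47(1958!) = 41 = 41.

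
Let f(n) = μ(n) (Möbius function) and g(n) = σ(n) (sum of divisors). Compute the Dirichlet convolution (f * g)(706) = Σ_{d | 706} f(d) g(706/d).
(μ * σ)(706) = 706

Divisors of 706: [1, 2, 353, 706]. For each d | 706:
  d = 1: μ(1) · σ(706/1) = 1 · 1062 = 1062
  d = 2: μ(2) · σ(706/2) = -1 · 354 = -354
  d = 353: μ(353) · σ(706/353) = -1 · 3 = -3
  d = 706: μ(706) · σ(706/706) = 1 · 1 = 1
Summing: (μ * σ)(706) = 1062 + -354 + -3 + 1 = 706.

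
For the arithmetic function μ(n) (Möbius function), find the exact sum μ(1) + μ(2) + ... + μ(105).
Σ_{n ≤ 105} μ(n) = -3

Compute μ(n) for each 1 ≤ n ≤ 105: μ(1) = 1, μ(2) = -1, μ(3) = -1, μ(4) = 0, μ(5) = -1, μ(6) = 1, μ(7) = -1, μ(8) = 0, μ(9) = 0, μ(10) = 1, μ(11) = -1, μ(12) = 0, μ(13) = -1, μ(14) = 1, μ(15) = 1, μ(16) = 0, μ(17) = -1, μ(18) = 0, μ(19) = -1, μ(20) = 0, μ(21) = 1, μ(22) = 1, μ(23) = -1, μ(24) = 0, μ(25) = 0, μ(26) = 1, μ(27) = 0, μ(28) = 0, μ(29) = -1, μ(30) = -1, μ(31) = -1, μ(32) = 0, μ(33) = 1, μ(34) = 1, μ(35) = 1, μ(36) = 0, μ(37) = -1, μ(38) = 1, μ(39) = 1, μ(40) = 0, μ(41) = -1, μ(42) = -1, μ(43) = -1, μ(44) = 0, μ(45) = 0, μ(46) = 1, μ(47) = -1, μ(48) = 0, μ(49) = 0, μ(50) = 0, μ(51) = 1, μ(52) = 0, μ(53) = -1, μ(54) = 0, μ(55) = 1, μ(56) = 0, μ(57) = 1, μ(58) = 1, μ(59) = -1, μ(60) = 0, μ(61) = -1, μ(62) = 1, μ(63) = 0, μ(64) = 0, μ(65) = 1, μ(66) = -1, μ(67) = -1, μ(68) = 0, μ(69) = 1, μ(70) = -1, μ(71) = -1, μ(72) = 0, μ(73) = -1, μ(74) = 1, μ(75) = 0, μ(76) = 0, μ(77) = 1, μ(78) = -1, μ(79) = -1, μ(80) = 0, μ(81) = 0, μ(82) = 1, μ(83) = -1, μ(84) = 0, μ(85) = 1, μ(86) = 1, μ(87) = 1, μ(88) = 0, μ(89) = -1, μ(90) = 0, μ(91) = 1, μ(92) = 0, μ(93) = 1, μ(94) = 1, μ(95) = 1, μ(96) = 0, μ(97) = -1, μ(98) = 0, μ(99) = 0, μ(100) = 0, μ(101) = -1, μ(102) = -1, μ(103) = -1, μ(104) = 0, μ(105) = -1. Summing all 105 values: -3. (Mertens function M(x) = Σ_{n ≤ x} μ(n); on average M(x) should be small (PNT ⟺ M(x) = o(x)).)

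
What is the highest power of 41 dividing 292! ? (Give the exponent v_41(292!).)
v_41(292!) = 7

Legendre's formula: v_p(n!) = Σ_{k ≥ 1} ⌊n / p^k⌋. For p = 41, n = 292, the terms are:
  ⌊292/41^1⌋ = ⌊292/41⌋ = 7
(the next term ⌊292/41^2⌋ = 0, terminating the sum). Summing: v_41(292!) = 7 = 7.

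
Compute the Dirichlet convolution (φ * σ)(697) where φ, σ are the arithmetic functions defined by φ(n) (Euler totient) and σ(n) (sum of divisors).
(φ * σ)(697) = 2788

Divisors of 697: [1, 17, 41, 697]. For each d | 697:
  d = 1: φ(1) · σ(697/1) = 1 · 756 = 756
  d = 17: φ(17) · σ(697/17) = 16 · 42 = 672
  d = 41: φ(41) · σ(697/41) = 40 · 18 = 720
  d = 697: φ(697) · σ(697/697) = 640 · 1 = 640
Summing: (φ * σ)(697) = 756 + 672 + 720 + 640 = 2788.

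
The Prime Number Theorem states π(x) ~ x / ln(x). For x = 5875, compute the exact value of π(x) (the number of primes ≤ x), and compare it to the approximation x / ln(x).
π(5875) = 773;  x/ln(x) ≈ 676.96;  relative error ≈ 12.42%.

Directly count primes up to 5875: π(5875) = 773. The PNT approximation gives 5875/ln(5875) ≈ 5875/8.67846 ≈ 676.96. Relative error (π(x) − x/ln(x)) / π(x) ≈ 12.42%; the approximation is known to undercount slightly (Li(x) is a better estimate).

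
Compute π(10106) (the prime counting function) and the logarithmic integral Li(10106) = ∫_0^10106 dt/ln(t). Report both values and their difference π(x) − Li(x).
π(10106) = 1241;  Li(10106) ≈ 1257.64;  π(x) − Li(x) ≈ -16.64.

Direct count of primes ≤ 10106 gives π(10106) = 1241. Numerical evaluation of the logarithmic integral gives Li(10106) ≈ 1257.64. The difference π(x) − Li(x) ≈ -16.64 is typically negative for small/moderate x (Li(x) overestimates), though Littlewood's theorem shows this sign changes infinitely often.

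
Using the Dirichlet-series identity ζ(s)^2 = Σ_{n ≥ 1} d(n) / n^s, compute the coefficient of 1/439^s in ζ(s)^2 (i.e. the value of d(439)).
d(439) = 2

ζ(s)^2 = (Σ 1/m^s)(Σ 1/k^s). The coefficient of 1/n^s in the product is the number of ordered pairs (m, k) with mk = n, which equals d(n). For n = 439, divisors are [1, 439], so d(439) = 2.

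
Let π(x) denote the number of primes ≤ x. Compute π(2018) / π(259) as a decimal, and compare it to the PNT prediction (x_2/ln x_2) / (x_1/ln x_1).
π(2018)/π(259) = 306/55 ≈ 5.5636;  PNT prediction ≈ 5.6895.

π(259) = 55 and π(2018) = 306, so π(2018)/π(259) ≈ 5.5636. The PNT-predicted ratio is (2018/ln(2018)) / (259/ln(259)) ≈ 5.6895. The two agree to within a few percent, as expected.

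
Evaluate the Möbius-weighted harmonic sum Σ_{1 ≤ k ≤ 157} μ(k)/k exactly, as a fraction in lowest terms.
Σ μ(k)/k = 190885929598303660936390858874022658428948558028554264968/842265880802797496205613502094089147906132634473570891010235

Values of μ(k) for 1 ≤ k ≤ 157: μ(1) = 1, μ(2) = -1, μ(3) = -1, μ(5) = -1, μ(6) = 1, μ(7) = -1, μ(10) = 1, μ(11) = -1, μ(13) = -1, μ(14) = 1, μ(15) = 1, μ(17) = -1, μ(19) = -1, μ(21) = 1, μ(22) = 1, μ(23) = -1, μ(26) = 1, μ(29) = -1, μ(30) = -1, μ(31) = -1, μ(33) = 1, μ(34) = 1, μ(35) = 1, μ(37) = -1, μ(38) = 1, μ(39) = 1, μ(41) = -1, μ(42) = -1, μ(43) = -1, μ(46) = 1, μ(47) = -1, μ(51) = 1, μ(53) = -1, μ(55) = 1, μ(57) = 1, μ(58) = 1, μ(59) = -1, μ(61) = -1, μ(62) = 1, μ(65) = 1, μ(66) = -1, μ(67) = -1, μ(69) = 1, μ(70) = -1, μ(71) = -1, μ(73) = -1, μ(74) = 1, μ(77) = 1, μ(78) = -1, μ(79) = -1, μ(82) = 1, μ(83) = -1, μ(85) = 1, μ(86) = 1, μ(87) = 1, μ(89) = -1, μ(91) = 1, μ(93) = 1, μ(94) = 1, μ(95) = 1, μ(97) = -1, μ(101) = -1, μ(102) = -1, μ(103) = -1, μ(105) = -1, μ(106) = 1, μ(107) = -1, μ(109) = -1, μ(110) = -1, μ(111) = 1, μ(113) = -1, μ(114) = -1, μ(115) = 1, μ(118) = 1, μ(119) = 1, μ(122) = 1, μ(123) = 1, μ(127) = -1, μ(129) = 1, μ(130) = -1, μ(131) = -1, μ(133) = 1, μ(134) = 1, μ(137) = -1, μ(138) = -1, μ(139) = -1, μ(141) = 1, μ(142) = 1, μ(143) = 1, μ(145) = 1, μ(146) = 1, μ(149) = -1, μ(151) = -1, μ(154) = -1, μ(155) = 1, μ(157) = -1, with μ = 0 on non-squarefree integers. Summing μ(k)/k for k where μ(k) ≠ 0 gives 190885929598303660936390858874022658428948558028554264968/842265880802797496205613502094089147906132634473570891010235 ≈ 0.0002. (PNT ⟺ this sum → 0 as n → ∞.)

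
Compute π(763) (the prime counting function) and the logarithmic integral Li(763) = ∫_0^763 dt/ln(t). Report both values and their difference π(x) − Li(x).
π(763) = 135;  Li(763) ≈ 142.64;  π(x) − Li(x) ≈ -7.64.

Direct count of primes ≤ 763 gives π(763) = 135. Numerical evaluation of the logarithmic integral gives Li(763) ≈ 142.64. The difference π(x) − Li(x) ≈ -7.64 is typically negative for small/moderate x (Li(x) overestimates), though Littlewood's theorem shows this sign changes infinitely often.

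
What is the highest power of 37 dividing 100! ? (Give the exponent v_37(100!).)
v_37(100!) = 2

Legendre's formula: v_p(n!) = Σ_{k ≥ 1} ⌊n / p^k⌋. For p = 37, n = 100, the terms are:
  ⌊100/37^1⌋ = ⌊100/37⌋ = 2
(the next term ⌊100/37^2⌋ = 0, terminating the sum). Summing: v_37(100!) = 2 = 2.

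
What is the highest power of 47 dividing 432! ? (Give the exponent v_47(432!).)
v_47(432!) = 9

Legendre's formula: v_p(n!) = Σ_{k ≥ 1} ⌊n / p^k⌋. For p = 47, n = 432, the terms are:
  ⌊432/47^1⌋ = ⌊432/47⌋ = 9
(the next term ⌊432/47^2⌋ = 0, terminating the sum). Summing: v_47(432!) = 9 = 9.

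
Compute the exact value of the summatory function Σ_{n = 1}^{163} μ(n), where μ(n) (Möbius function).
Σ_{n ≤ 163} μ(n) = 0

Compute μ(n) for each 1 ≤ n ≤ 163: μ(1) = 1, μ(2) = -1, μ(3) = -1, μ(4) = 0, μ(5) = -1, μ(6) = 1, μ(7) = -1, μ(8) = 0, μ(9) = 0, μ(10) = 1, μ(11) = -1, μ(12) = 0, μ(13) = -1, μ(14) = 1, μ(15) = 1, μ(16) = 0, μ(17) = -1, μ(18) = 0, μ(19) = -1, μ(20) = 0, μ(21) = 1, μ(22) = 1, μ(23) = -1, μ(24) = 0, μ(25) = 0, μ(26) = 1, μ(27) = 0, μ(28) = 0, μ(29) = -1, μ(30) = -1, μ(31) = -1, μ(32) = 0, μ(33) = 1, μ(34) = 1, μ(35) = 1, μ(36) = 0, μ(37) = -1, μ(38) = 1, μ(39) = 1, μ(40) = 0, μ(41) = -1, μ(42) = -1, μ(43) = -1, μ(44) = 0, μ(45) = 0, μ(46) = 1, μ(47) = -1, μ(48) = 0, μ(49) = 0, μ(50) = 0, μ(51) = 1, μ(52) = 0, μ(53) = -1, μ(54) = 0, μ(55) = 1, μ(56) = 0, μ(57) = 1, μ(58) = 1, μ(59) = -1, μ(60) = 0, μ(61) = -1, μ(62) = 1, μ(63) = 0, μ(64) = 0, μ(65) = 1, μ(66) = -1, μ(67) = -1, μ(68) = 0, μ(69) = 1, μ(70) = -1, μ(71) = -1, μ(72) = 0, μ(73) = -1, μ(74) = 1, μ(75) = 0, μ(76) = 0, μ(77) = 1, μ(78) = -1, μ(79) = -1, μ(80) = 0, μ(81) = 0, μ(82) = 1, μ(83) = -1, μ(84) = 0, μ(85) = 1, μ(86) = 1, μ(87) = 1, μ(88) = 0, μ(89) = -1, μ(90) = 0, μ(91) = 1, μ(92) = 0, μ(93) = 1, μ(94) = 1, μ(95) = 1, μ(96) = 0, μ(97) = -1, μ(98) = 0, μ(99) = 0, μ(100) = 0, μ(101) = -1, μ(102) = -1, μ(103) = -1, μ(104) = 0, μ(105) = -1, μ(106) = 1, μ(107) = -1, μ(108) = 0, μ(109) = -1, μ(110) = -1, μ(111) = 1, μ(112) = 0, μ(113) = -1, μ(114) = -1, μ(115) = 1, μ(116) = 0, μ(117) = 0, μ(118) = 1, μ(119) = 1, μ(120) = 0, μ(121) = 0, μ(122) = 1, μ(123) = 1, μ(124) = 0, μ(125) = 0, μ(126) = 0, μ(127) = -1, μ(128) = 0, μ(129) = 1, μ(130) = -1, μ(131) = -1, μ(132) = 0, μ(133) = 1, μ(134) = 1, μ(135) = 0, μ(136) = 0, μ(137) = -1, μ(138) = -1, μ(139) = -1, μ(140) = 0, μ(141) = 1, μ(142) = 1, μ(143) = 1, μ(144) = 0, μ(145) = 1, μ(146) = 1, μ(147) = 0, μ(148) = 0, μ(149) = -1, μ(150) = 0, μ(151) = -1, μ(152) = 0, μ(153) = 0, μ(154) = -1, μ(155) = 1, μ(156) = 0, μ(157) = -1, μ(158) = 1, μ(159) = 1, μ(160) = 0, μ(161) = 1, μ(162) = 0, μ(163) = -1. Summing all 163 values: 0. (Mertens function M(x) = Σ_{n ≤ x} μ(n); on average M(x) should be small (PNT ⟺ M(x) = o(x)).)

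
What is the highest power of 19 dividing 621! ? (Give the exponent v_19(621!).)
v_19(621!) = 33

Legendre's formula: v_p(n!) = Σ_{k ≥ 1} ⌊n / p^k⌋. For p = 19, n = 621, the terms are:
  ⌊621/19^1⌋ = ⌊621/19⌋ = 32
  ⌊621/19^2⌋ = ⌊621/361⌋ = 1
(the next term ⌊621/19^3⌋ = 0, terminating the sum). Summing: v_19(621!) = 32 + 1 = 33.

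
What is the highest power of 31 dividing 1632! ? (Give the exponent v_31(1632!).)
v_31(1632!) = 53

Legendre's formula: v_p(n!) = Σ_{k ≥ 1} ⌊n / p^k⌋. For p = 31, n = 1632, the terms are:
  ⌊1632/31^1⌋ = ⌊1632/31⌋ = 52
  ⌊1632/31^2⌋ = ⌊1632/961⌋ = 1
(the next term ⌊1632/31^3⌋ = 0, terminating the sum). Summing: v_31(1632!) = 52 + 1 = 53.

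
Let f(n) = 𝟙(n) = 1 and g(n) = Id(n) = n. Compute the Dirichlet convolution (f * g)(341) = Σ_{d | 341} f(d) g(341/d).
(𝟙 * Id)(341) = 384

Divisors of 341: [1, 11, 31, 341]. For each d | 341:
  d = 1: 𝟙(1) · Id(341/1) = 1 · 341 = 341
  d = 11: 𝟙(11) · Id(341/11) = 1 · 31 = 31
  d = 31: 𝟙(31) · Id(341/31) = 1 · 11 = 11
  d = 341: 𝟙(341) · Id(341/341) = 1 · 1 = 1
Summing: (𝟙 * Id)(341) = 341 + 31 + 11 + 1 = 384.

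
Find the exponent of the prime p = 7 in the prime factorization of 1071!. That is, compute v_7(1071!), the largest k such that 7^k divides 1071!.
v_7(1071!) = 177

Legendre's formula: v_p(n!) = Σ_{k ≥ 1} ⌊n / p^k⌋. For p = 7, n = 1071, the terms are:
  ⌊1071/7^1⌋ = ⌊1071/7⌋ = 153
  ⌊1071/7^2⌋ = ⌊1071/49⌋ = 21
  ⌊1071/7^3⌋ = ⌊1071/343⌋ = 3
(the next term ⌊1071/7^4⌋ = 0, terminating the sum). Summing: v_7(1071!) = 153 + 21 + 3 = 177.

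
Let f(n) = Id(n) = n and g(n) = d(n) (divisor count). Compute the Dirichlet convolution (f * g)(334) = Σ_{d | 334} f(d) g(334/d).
(Id * d)(334) = 676

Divisors of 334: [1, 2, 167, 334]. For each d | 334:
  d = 1: Id(1) · d(334/1) = 1 · 4 = 4
  d = 2: Id(2) · d(334/2) = 2 · 2 = 4
  d = 167: Id(167) · d(334/167) = 167 · 2 = 334
  d = 334: Id(334) · d(334/334) = 334 · 1 = 334
Summing: (Id * d)(334) = 4 + 4 + 334 + 334 = 676.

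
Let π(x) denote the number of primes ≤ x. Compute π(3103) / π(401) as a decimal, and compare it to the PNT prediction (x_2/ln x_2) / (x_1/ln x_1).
π(3103)/π(401) = 442/79 ≈ 5.5949;  PNT prediction ≈ 5.7688.

π(401) = 79 and π(3103) = 442, so π(3103)/π(401) ≈ 5.5949. The PNT-predicted ratio is (3103/ln(3103)) / (401/ln(401)) ≈ 5.7688. The two agree to within a few percent, as expected.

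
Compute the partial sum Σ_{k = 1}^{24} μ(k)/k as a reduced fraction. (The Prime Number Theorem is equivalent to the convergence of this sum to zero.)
Σ μ(k)/k = -249979/223092870

Values of μ(k) for 1 ≤ k ≤ 24: μ(1) = 1, μ(2) = -1, μ(3) = -1, μ(5) = -1, μ(6) = 1, μ(7) = -1, μ(10) = 1, μ(11) = -1, μ(13) = -1, μ(14) = 1, μ(15) = 1, μ(17) = -1, μ(19) = -1, μ(21) = 1, μ(22) = 1, μ(23) = -1, with μ = 0 on non-squarefree integers. Summing μ(k)/k for k where μ(k) ≠ 0 gives -249979/223092870 ≈ -0.0011. (PNT ⟺ this sum → 0 as n → ∞.)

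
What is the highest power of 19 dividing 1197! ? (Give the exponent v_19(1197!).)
v_19(1197!) = 66

Legendre's formula: v_p(n!) = Σ_{k ≥ 1} ⌊n / p^k⌋. For p = 19, n = 1197, the terms are:
  ⌊1197/19^1⌋ = ⌊1197/19⌋ = 63
  ⌊1197/19^2⌋ = ⌊1197/361⌋ = 3
(the next term ⌊1197/19^3⌋ = 0, terminating the sum). Summing: v_19(1197!) = 63 + 3 = 66.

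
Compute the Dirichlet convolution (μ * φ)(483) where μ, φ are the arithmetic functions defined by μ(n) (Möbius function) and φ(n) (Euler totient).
(μ * φ)(483) = 105

Divisors of 483: [1, 3, 7, 21, 23, 69, 161, 483]. For each d | 483:
  d = 1: μ(1) · φ(483/1) = 1 · 264 = 264
  d = 3: μ(3) · φ(483/3) = -1 · 132 = -132
  d = 7: μ(7) · φ(483/7) = -1 · 44 = -44
  d = 21: μ(21) · φ(483/21) = 1 · 22 = 22
  d = 23: μ(23) · φ(483/23) = -1 · 12 = -12
  d = 69: μ(69) · φ(483/69) = 1 · 6 = 6
  d = 161: μ(161) · φ(483/161) = 1 · 2 = 2
  d = 483: μ(483) · φ(483/483) = -1 · 1 = -1
Summing: (μ * φ)(483) = 264 + -132 + -44 + 22 + -12 + 6 + 2 + -1 = 105.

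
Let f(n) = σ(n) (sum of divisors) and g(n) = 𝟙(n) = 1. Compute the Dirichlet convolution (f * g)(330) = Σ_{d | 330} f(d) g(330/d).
(σ * 𝟙)(330) = 1820

Divisors of 330: [1, 2, 3, 5, 6, 10, 11, 15, 22, 30, 33, 55, 66, 110, 165, 330]. For each d | 330:
  d = 1: σ(1) · 𝟙(330/1) = 1 · 1 = 1
  d = 2: σ(2) · 𝟙(330/2) = 3 · 1 = 3
  d = 3: σ(3) · 𝟙(330/3) = 4 · 1 = 4
  d = 5: σ(5) · 𝟙(330/5) = 6 · 1 = 6
  d = 6: σ(6) · 𝟙(330/6) = 12 · 1 = 12
  d = 10: σ(10) · 𝟙(330/10) = 18 · 1 = 18
  d = 11: σ(11) · 𝟙(330/11) = 12 · 1 = 12
  d = 15: σ(15) · 𝟙(330/15) = 24 · 1 = 24
  d = 22: σ(22) · 𝟙(330/22) = 36 · 1 = 36
  d = 30: σ(30) · 𝟙(330/30) = 72 · 1 = 72
  d = 33: σ(33) · 𝟙(330/33) = 48 · 1 = 48
  d = 55: σ(55) · 𝟙(330/55) = 72 · 1 = 72
  d = 66: σ(66) · 𝟙(330/66) = 144 · 1 = 144
  d = 110: σ(110) · 𝟙(330/110) = 216 · 1 = 216
  d = 165: σ(165) · 𝟙(330/165) = 288 · 1 = 288
  d = 330: σ(330) · 𝟙(330/330) = 864 · 1 = 864
Summing: (σ * 𝟙)(330) = 1 + 3 + 4 + 6 + 12 + 18 + 12 + 24 + 36 + 72 + 48 + 72 + 144 + 216 + 288 + 864 = 1820.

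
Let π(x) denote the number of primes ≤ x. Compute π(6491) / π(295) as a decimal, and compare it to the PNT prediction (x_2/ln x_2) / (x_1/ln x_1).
π(6491)/π(295) = 842/62 ≈ 13.5806;  PNT prediction ≈ 14.2550.

π(295) = 62 and π(6491) = 842, so π(6491)/π(295) ≈ 13.5806. The PNT-predicted ratio is (6491/ln(6491)) / (295/ln(295)) ≈ 14.2550. The two agree to within a few percent, as expected.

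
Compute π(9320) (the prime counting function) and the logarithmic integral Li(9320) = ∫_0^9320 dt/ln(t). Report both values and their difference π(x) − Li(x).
π(9320) = 1153;  Li(9320) ≈ 1172.03;  π(x) − Li(x) ≈ -19.03.

Direct count of primes ≤ 9320 gives π(9320) = 1153. Numerical evaluation of the logarithmic integral gives Li(9320) ≈ 1172.03. The difference π(x) − Li(x) ≈ -19.03 is typically negative for small/moderate x (Li(x) overestimates), though Littlewood's theorem shows this sign changes infinitely often.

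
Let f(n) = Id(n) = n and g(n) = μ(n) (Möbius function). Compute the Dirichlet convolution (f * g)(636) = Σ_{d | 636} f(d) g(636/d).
(Id * μ)(636) = 208

Divisors of 636: [1, 2, 3, 4, 6, 12, 53, 106, 159, 212, 318, 636]. For each d | 636:
  d = 1: Id(1) · μ(636/1) = 1 · 0 = 0
  d = 2: Id(2) · μ(636/2) = 2 · -1 = -2
  d = 3: Id(3) · μ(636/3) = 3 · 0 = 0
  d = 4: Id(4) · μ(636/4) = 4 · 1 = 4
  d = 6: Id(6) · μ(636/6) = 6 · 1 = 6
  d = 12: Id(12) · μ(636/12) = 12 · -1 = -12
  d = 53: Id(53) · μ(636/53) = 53 · 0 = 0
  d = 106: Id(106) · μ(636/106) = 106 · 1 = 106
  d = 159: Id(159) · μ(636/159) = 159 · 0 = 0
  d = 212: Id(212) · μ(636/212) = 212 · -1 = -212
  d = 318: Id(318) · μ(636/318) = 318 · -1 = -318
  d = 636: Id(636) · μ(636/636) = 636 · 1 = 636
Summing: (Id * μ)(636) = 0 + -2 + 0 + 4 + 6 + -12 + 0 + 106 + 0 + -212 + -318 + 636 = 208.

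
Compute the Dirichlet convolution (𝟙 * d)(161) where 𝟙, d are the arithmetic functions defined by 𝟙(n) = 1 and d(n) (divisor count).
(𝟙 * d)(161) = 9

Divisors of 161: [1, 7, 23, 161]. For each d | 161:
  d = 1: 𝟙(1) · d(161/1) = 1 · 4 = 4
  d = 7: 𝟙(7) · d(161/7) = 1 · 2 = 2
  d = 23: 𝟙(23) · d(161/23) = 1 · 2 = 2
  d = 161: 𝟙(161) · d(161/161) = 1 · 1 = 1
Summing: (𝟙 * d)(161) = 4 + 2 + 2 + 1 = 9.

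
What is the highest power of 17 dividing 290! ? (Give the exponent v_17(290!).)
v_17(290!) = 18

Legendre's formula: v_p(n!) = Σ_{k ≥ 1} ⌊n / p^k⌋. For p = 17, n = 290, the terms are:
  ⌊290/17^1⌋ = ⌊290/17⌋ = 17
  ⌊290/17^2⌋ = ⌊290/289⌋ = 1
(the next term ⌊290/17^3⌋ = 0, terminating the sum). Summing: v_17(290!) = 17 + 1 = 18.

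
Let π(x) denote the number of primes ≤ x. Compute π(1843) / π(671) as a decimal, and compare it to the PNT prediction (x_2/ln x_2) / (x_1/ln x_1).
π(1843)/π(671) = 282/121 ≈ 2.3306;  PNT prediction ≈ 2.3776.

π(671) = 121 and π(1843) = 282, so π(1843)/π(671) ≈ 2.3306. The PNT-predicted ratio is (1843/ln(1843)) / (671/ln(671)) ≈ 2.3776. The two agree to within a few percent, as expected.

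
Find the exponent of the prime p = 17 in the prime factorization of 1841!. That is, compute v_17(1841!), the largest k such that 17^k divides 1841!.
v_17(1841!) = 114

Legendre's formula: v_p(n!) = Σ_{k ≥ 1} ⌊n / p^k⌋. For p = 17, n = 1841, the terms are:
  ⌊1841/17^1⌋ = ⌊1841/17⌋ = 108
  ⌊1841/17^2⌋ = ⌊1841/289⌋ = 6
(the next term ⌊1841/17^3⌋ = 0, terminating the sum). Summing: v_17(1841!) = 108 + 6 = 114.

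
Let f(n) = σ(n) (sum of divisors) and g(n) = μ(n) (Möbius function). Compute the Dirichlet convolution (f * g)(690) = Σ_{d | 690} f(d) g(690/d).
(σ * μ)(690) = 690

Divisors of 690: [1, 2, 3, 5, 6, 10, 15, 23, 30, 46, 69, 115, 138, 230, 345, 690]. For each d | 690:
  d = 1: σ(1) · μ(690/1) = 1 · 1 = 1
  d = 2: σ(2) · μ(690/2) = 3 · -1 = -3
  d = 3: σ(3) · μ(690/3) = 4 · -1 = -4
  d = 5: σ(5) · μ(690/5) = 6 · -1 = -6
  d = 6: σ(6) · μ(690/6) = 12 · 1 = 12
  d = 10: σ(10) · μ(690/10) = 18 · 1 = 18
  d = 15: σ(15) · μ(690/15) = 24 · 1 = 24
  d = 23: σ(23) · μ(690/23) = 24 · -1 = -24
  d = 30: σ(30) · μ(690/30) = 72 · -1 = -72
  d = 46: σ(46) · μ(690/46) = 72 · 1 = 72
  d = 69: σ(69) · μ(690/69) = 96 · 1 = 96
  d = 115: σ(115) · μ(690/115) = 144 · 1 = 144
  d = 138: σ(138) · μ(690/138) = 288 · -1 = -288
  d = 230: σ(230) · μ(690/230) = 432 · -1 = -432
  d = 345: σ(345) · μ(690/345) = 576 · -1 = -576
  d = 690: σ(690) · μ(690/690) = 1728 · 1 = 1728
Summing: (σ * μ)(690) = 1 + -3 + -4 + -6 + 12 + 18 + 24 + -24 + -72 + 72 + 96 + 144 + -288 + -432 + -576 + 1728 = 690.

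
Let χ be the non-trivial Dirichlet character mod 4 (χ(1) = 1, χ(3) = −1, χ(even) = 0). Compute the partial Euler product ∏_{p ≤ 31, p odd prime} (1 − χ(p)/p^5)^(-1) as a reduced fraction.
∏ = 52015810615424538455317584769582112629834289625/52216435813704314792391924764477903837266444288

The odd primes p ≤ 31 are [3, 5, 7, 11, 13, 17, 19, 23, 29, 31]. For each, χ(p) = 1 if p ≡ 1 mod 4, χ(p) = −1 if p ≡ 3 mod 4. Taking (1 − χ(p)/p^5)^(-1) = p^5/(p^5 − χ(p)): (1 − (-1)/3^5)^(-1) · (1 − (1)/5^5)^(-1) · (1 − (-1)/7^5)^(-1) · (1 − (-1)/11^5)^(-1) · (1 − (1)/13^5)^(-1) · (1 − (1)/17^5)^(-1) · (1 − (-1)/19^5)^(-1) · (1 − (-1)/23^5)^(-1) · (1 − (1)/29^5)^(-1) · (1 − (-1)/31^5)^(-1) = 52015810615424538455317584769582112629834289625/52216435813704314792391924764477903837266444288.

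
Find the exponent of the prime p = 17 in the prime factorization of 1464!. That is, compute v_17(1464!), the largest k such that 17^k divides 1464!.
v_17(1464!) = 91

Legendre's formula: v_p(n!) = Σ_{k ≥ 1} ⌊n / p^k⌋. For p = 17, n = 1464, the terms are:
  ⌊1464/17^1⌋ = ⌊1464/17⌋ = 86
  ⌊1464/17^2⌋ = ⌊1464/289⌋ = 5
(the next term ⌊1464/17^3⌋ = 0, terminating the sum). Summing: v_17(1464!) = 86 + 5 = 91.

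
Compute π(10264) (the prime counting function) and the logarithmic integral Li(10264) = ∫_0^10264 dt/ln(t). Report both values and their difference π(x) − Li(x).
π(10264) = 1258;  Li(10264) ≈ 1274.76;  π(x) − Li(x) ≈ -16.76.

Direct count of primes ≤ 10264 gives π(10264) = 1258. Numerical evaluation of the logarithmic integral gives Li(10264) ≈ 1274.76. The difference π(x) − Li(x) ≈ -16.76 is typically negative for small/moderate x (Li(x) overestimates), though Littlewood's theorem shows this sign changes infinitely often.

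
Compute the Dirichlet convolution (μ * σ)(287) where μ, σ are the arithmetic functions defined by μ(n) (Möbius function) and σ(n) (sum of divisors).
(μ * σ)(287) = 287

Divisors of 287: [1, 7, 41, 287]. For each d | 287:
  d = 1: μ(1) · σ(287/1) = 1 · 336 = 336
  d = 7: μ(7) · σ(287/7) = -1 · 42 = -42
  d = 41: μ(41) · σ(287/41) = -1 · 8 = -8
  d = 287: μ(287) · σ(287/287) = 1 · 1 = 1
Summing: (μ * σ)(287) = 336 + -42 + -8 + 1 = 287.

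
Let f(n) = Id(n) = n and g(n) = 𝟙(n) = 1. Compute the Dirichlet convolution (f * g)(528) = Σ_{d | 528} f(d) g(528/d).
(Id * 𝟙)(528) = 1488

Divisors of 528: [1, 2, 3, 4, 6, 8, 11, 12, 16, 22, 24, 33, 44, 48, 66, 88, 132, 176, 264, 528]. For each d | 528:
  d = 1: Id(1) · 𝟙(528/1) = 1 · 1 = 1
  d = 2: Id(2) · 𝟙(528/2) = 2 · 1 = 2
  d = 3: Id(3) · 𝟙(528/3) = 3 · 1 = 3
  d = 4: Id(4) · 𝟙(528/4) = 4 · 1 = 4
  d = 6: Id(6) · 𝟙(528/6) = 6 · 1 = 6
  d = 8: Id(8) · 𝟙(528/8) = 8 · 1 = 8
  d = 11: Id(11) · 𝟙(528/11) = 11 · 1 = 11
  d = 12: Id(12) · 𝟙(528/12) = 12 · 1 = 12
  d = 16: Id(16) · 𝟙(528/16) = 16 · 1 = 16
  d = 22: Id(22) · 𝟙(528/22) = 22 · 1 = 22
  d = 24: Id(24) · 𝟙(528/24) = 24 · 1 = 24
  d = 33: Id(33) · 𝟙(528/33) = 33 · 1 = 33
  d = 44: Id(44) · 𝟙(528/44) = 44 · 1 = 44
  d = 48: Id(48) · 𝟙(528/48) = 48 · 1 = 48
  d = 66: Id(66) · 𝟙(528/66) = 66 · 1 = 66
  d = 88: Id(88) · 𝟙(528/88) = 88 · 1 = 88
  d = 132: Id(132) · 𝟙(528/132) = 132 · 1 = 132
  d = 176: Id(176) · 𝟙(528/176) = 176 · 1 = 176
  d = 264: Id(264) · 𝟙(528/264) = 264 · 1 = 264
  d = 528: Id(528) · 𝟙(528/528) = 528 · 1 = 528
Summing: (Id * 𝟙)(528) = 1 + 2 + 3 + 4 + 6 + 8 + 11 + 12 + 16 + 22 + 24 + 33 + 44 + 48 + 66 + 88 + 132 + 176 + 264 + 528 = 1488.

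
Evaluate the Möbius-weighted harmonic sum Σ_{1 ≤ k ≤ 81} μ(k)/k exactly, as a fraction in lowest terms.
Σ μ(k)/k = -5419230422019661121772083237/214509651156044860526605636942

Values of μ(k) for 1 ≤ k ≤ 81: μ(1) = 1, μ(2) = -1, μ(3) = -1, μ(5) = -1, μ(6) = 1, μ(7) = -1, μ(10) = 1, μ(11) = -1, μ(13) = -1, μ(14) = 1, μ(15) = 1, μ(17) = -1, μ(19) = -1, μ(21) = 1, μ(22) = 1, μ(23) = -1, μ(26) = 1, μ(29) = -1, μ(30) = -1, μ(31) = -1, μ(33) = 1, μ(34) = 1, μ(35) = 1, μ(37) = -1, μ(38) = 1, μ(39) = 1, μ(41) = -1, μ(42) = -1, μ(43) = -1, μ(46) = 1, μ(47) = -1, μ(51) = 1, μ(53) = -1, μ(55) = 1, μ(57) = 1, μ(58) = 1, μ(59) = -1, μ(61) = -1, μ(62) = 1, μ(65) = 1, μ(66) = -1, μ(67) = -1, μ(69) = 1, μ(70) = -1, μ(71) = -1, μ(73) = -1, μ(74) = 1, μ(77) = 1, μ(78) = -1, μ(79) = -1, with μ = 0 on non-squarefree integers. Summing μ(k)/k for k where μ(k) ≠ 0 gives -5419230422019661121772083237/214509651156044860526605636942 ≈ -0.0253. (PNT ⟺ this sum → 0 as n → ∞.)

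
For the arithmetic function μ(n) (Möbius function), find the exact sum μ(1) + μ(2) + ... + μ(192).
Σ_{n ≤ 192} μ(n) = -5

Compute μ(n) for each 1 ≤ n ≤ 192: μ(1) = 1, μ(2) = -1, μ(3) = -1, μ(4) = 0, μ(5) = -1, μ(6) = 1, μ(7) = -1, μ(8) = 0, μ(9) = 0, μ(10) = 1, μ(11) = -1, μ(12) = 0, μ(13) = -1, μ(14) = 1, μ(15) = 1, μ(16) = 0, μ(17) = -1, μ(18) = 0, μ(19) = -1, μ(20) = 0, μ(21) = 1, μ(22) = 1, μ(23) = -1, μ(24) = 0, μ(25) = 0, μ(26) = 1, μ(27) = 0, μ(28) = 0, μ(29) = -1, μ(30) = -1, μ(31) = -1, μ(32) = 0, μ(33) = 1, μ(34) = 1, μ(35) = 1, μ(36) = 0, μ(37) = -1, μ(38) = 1, μ(39) = 1, μ(40) = 0, μ(41) = -1, μ(42) = -1, μ(43) = -1, μ(44) = 0, μ(45) = 0, μ(46) = 1, μ(47) = -1, μ(48) = 0, μ(49) = 0, μ(50) = 0, μ(51) = 1, μ(52) = 0, μ(53) = -1, μ(54) = 0, μ(55) = 1, μ(56) = 0, μ(57) = 1, μ(58) = 1, μ(59) = -1, μ(60) = 0, μ(61) = -1, μ(62) = 1, μ(63) = 0, μ(64) = 0, μ(65) = 1, μ(66) = -1, μ(67) = -1, μ(68) = 0, μ(69) = 1, μ(70) = -1, μ(71) = -1, μ(72) = 0, μ(73) = -1, μ(74) = 1, μ(75) = 0, μ(76) = 0, μ(77) = 1, μ(78) = -1, μ(79) = -1, μ(80) = 0, μ(81) = 0, μ(82) = 1, μ(83) = -1, μ(84) = 0, μ(85) = 1, μ(86) = 1, μ(87) = 1, μ(88) = 0, μ(89) = -1, μ(90) = 0, μ(91) = 1, μ(92) = 0, μ(93) = 1, μ(94) = 1, μ(95) = 1, μ(96) = 0, μ(97) = -1, μ(98) = 0, μ(99) = 0, μ(100) = 0, μ(101) = -1, μ(102) = -1, μ(103) = -1, μ(104) = 0, μ(105) = -1, μ(106) = 1, μ(107) = -1, μ(108) = 0, μ(109) = -1, μ(110) = -1, μ(111) = 1, μ(112) = 0, μ(113) = -1, μ(114) = -1, μ(115) = 1, μ(116) = 0, μ(117) = 0, μ(118) = 1, μ(119) = 1, μ(120) = 0, μ(121) = 0, μ(122) = 1, μ(123) = 1, μ(124) = 0, μ(125) = 0, μ(126) = 0, μ(127) = -1, μ(128) = 0, μ(129) = 1, μ(130) = -1, μ(131) = -1, μ(132) = 0, μ(133) = 1, μ(134) = 1, μ(135) = 0, μ(136) = 0, μ(137) = -1, μ(138) = -1, μ(139) = -1, μ(140) = 0, μ(141) = 1, μ(142) = 1, μ(143) = 1, μ(144) = 0, μ(145) = 1, μ(146) = 1, μ(147) = 0, μ(148) = 0, μ(149) = -1, μ(150) = 0, μ(151) = -1, μ(152) = 0, μ(153) = 0, μ(154) = -1, μ(155) = 1, μ(156) = 0, μ(157) = -1, μ(158) = 1, μ(159) = 1, μ(160) = 0, μ(161) = 1, μ(162) = 0, μ(163) = -1, μ(164) = 0, μ(165) = -1, μ(166) = 1, μ(167) = -1, μ(168) = 0, μ(169) = 0, μ(170) = -1, μ(171) = 0, μ(172) = 0, μ(173) = -1, μ(174) = -1, μ(175) = 0, μ(176) = 0, μ(177) = 1, μ(178) = 1, μ(179) = -1, μ(180) = 0, μ(181) = -1, μ(182) = -1, μ(183) = 1, μ(184) = 0, μ(185) = 1, μ(186) = -1, μ(187) = 1, μ(188) = 0, μ(189) = 0, μ(190) = -1, μ(191) = -1, μ(192) = 0. Summing all 192 values: -5. (Mertens function M(x) = Σ_{n ≤ x} μ(n); on average M(x) should be small (PNT ⟺ M(x) = o(x)).)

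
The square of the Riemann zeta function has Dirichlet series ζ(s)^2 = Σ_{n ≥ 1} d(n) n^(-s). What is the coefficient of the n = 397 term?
d(397) = 2

ζ(s)^2 = (Σ 1/m^s)(Σ 1/k^s). The coefficient of 1/n^s in the product is the number of ordered pairs (m, k) with mk = n, which equals d(n). For n = 397, divisors are [1, 397], so d(397) = 2.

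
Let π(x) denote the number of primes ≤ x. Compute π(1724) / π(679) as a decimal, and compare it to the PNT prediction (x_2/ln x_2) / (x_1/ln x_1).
π(1724)/π(679) = 269/123 ≈ 2.1870;  PNT prediction ≈ 2.2216.

π(679) = 123 and π(1724) = 269, so π(1724)/π(679) ≈ 2.1870. The PNT-predicted ratio is (1724/ln(1724)) / (679/ln(679)) ≈ 2.2216. The two agree to within a few percent, as expected.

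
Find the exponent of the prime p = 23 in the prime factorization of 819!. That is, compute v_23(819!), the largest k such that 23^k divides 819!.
v_23(819!) = 36

Legendre's formula: v_p(n!) = Σ_{k ≥ 1} ⌊n / p^k⌋. For p = 23, n = 819, the terms are:
  ⌊819/23^1⌋ = ⌊819/23⌋ = 35
  ⌊819/23^2⌋ = ⌊819/529⌋ = 1
(the next term ⌊819/23^3⌋ = 0, terminating the sum). Summing: v_23(819!) = 35 + 1 = 36.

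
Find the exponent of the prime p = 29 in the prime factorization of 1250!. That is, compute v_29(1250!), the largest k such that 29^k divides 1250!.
v_29(1250!) = 44

Legendre's formula: v_p(n!) = Σ_{k ≥ 1} ⌊n / p^k⌋. For p = 29, n = 1250, the terms are:
  ⌊1250/29^1⌋ = ⌊1250/29⌋ = 43
  ⌊1250/29^2⌋ = ⌊1250/841⌋ = 1
(the next term ⌊1250/29^3⌋ = 0, terminating the sum). Summing: v_29(1250!) = 43 + 1 = 44.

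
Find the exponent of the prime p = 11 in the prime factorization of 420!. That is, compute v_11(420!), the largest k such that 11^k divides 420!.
v_11(420!) = 41

Legendre's formula: v_p(n!) = Σ_{k ≥ 1} ⌊n / p^k⌋. For p = 11, n = 420, the terms are:
  ⌊420/11^1⌋ = ⌊420/11⌋ = 38
  ⌊420/11^2⌋ = ⌊420/121⌋ = 3
(the next term ⌊420/11^3⌋ = 0, terminating the sum). Summing: v_11(420!) = 38 + 3 = 41.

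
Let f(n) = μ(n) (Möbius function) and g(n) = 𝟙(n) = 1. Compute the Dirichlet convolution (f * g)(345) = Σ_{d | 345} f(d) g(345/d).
(μ * 𝟙)(345) = 0

Divisors of 345: [1, 3, 5, 15, 23, 69, 115, 345]. For each d | 345:
  d = 1: μ(1) · 𝟙(345/1) = 1 · 1 = 1
  d = 3: μ(3) · 𝟙(345/3) = -1 · 1 = -1
  d = 5: μ(5) · 𝟙(345/5) = -1 · 1 = -1
  d = 15: μ(15) · 𝟙(345/15) = 1 · 1 = 1
  d = 23: μ(23) · 𝟙(345/23) = -1 · 1 = -1
  d = 69: μ(69) · 𝟙(345/69) = 1 · 1 = 1
  d = 115: μ(115) · 𝟙(345/115) = 1 · 1 = 1
  d = 345: μ(345) · 𝟙(345/345) = -1 · 1 = -1
Summing: (μ * 𝟙)(345) = 1 + -1 + -1 + 1 + -1 + 1 + 1 + -1 = 0.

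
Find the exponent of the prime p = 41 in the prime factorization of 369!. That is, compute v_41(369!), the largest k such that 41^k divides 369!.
v_41(369!) = 9

Legendre's formula: v_p(n!) = Σ_{k ≥ 1} ⌊n / p^k⌋. For p = 41, n = 369, the terms are:
  ⌊369/41^1⌋ = ⌊369/41⌋ = 9
(the next term ⌊369/41^2⌋ = 0, terminating the sum). Summing: v_41(369!) = 9 = 9.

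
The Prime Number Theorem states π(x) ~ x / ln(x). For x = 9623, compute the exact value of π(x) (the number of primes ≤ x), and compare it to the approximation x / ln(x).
π(9623) = 1188;  x/ln(x) ≈ 1049.18;  relative error ≈ 11.69%.

Directly count primes up to 9623: π(9623) = 1188. The PNT approximation gives 9623/ln(9623) ≈ 9623/9.17191 ≈ 1049.18. Relative error (π(x) − x/ln(x)) / π(x) ≈ 11.69%; the approximation is known to undercount slightly (Li(x) is a better estimate).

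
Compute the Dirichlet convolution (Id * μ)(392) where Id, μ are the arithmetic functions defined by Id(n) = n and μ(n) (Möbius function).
(Id * μ)(392) = 168

Divisors of 392: [1, 2, 4, 7, 8, 14, 28, 49, 56, 98, 196, 392]. For each d | 392:
  d = 1: Id(1) · μ(392/1) = 1 · 0 = 0
  d = 2: Id(2) · μ(392/2) = 2 · 0 = 0
  d = 4: Id(4) · μ(392/4) = 4 · 0 = 0
  d = 7: Id(7) · μ(392/7) = 7 · 0 = 0
  d = 8: Id(8) · μ(392/8) = 8 · 0 = 0
  d = 14: Id(14) · μ(392/14) = 14 · 0 = 0
  d = 28: Id(28) · μ(392/28) = 28 · 1 = 28
  d = 49: Id(49) · μ(392/49) = 49 · 0 = 0
  d = 56: Id(56) · μ(392/56) = 56 · -1 = -56
  d = 98: Id(98) · μ(392/98) = 98 · 0 = 0
  d = 196: Id(196) · μ(392/196) = 196 · -1 = -196
  d = 392: Id(392) · μ(392/392) = 392 · 1 = 392
Summing: (Id * μ)(392) = 0 + 0 + 0 + 0 + 0 + 0 + 28 + 0 + -56 + 0 + -196 + 392 = 168.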